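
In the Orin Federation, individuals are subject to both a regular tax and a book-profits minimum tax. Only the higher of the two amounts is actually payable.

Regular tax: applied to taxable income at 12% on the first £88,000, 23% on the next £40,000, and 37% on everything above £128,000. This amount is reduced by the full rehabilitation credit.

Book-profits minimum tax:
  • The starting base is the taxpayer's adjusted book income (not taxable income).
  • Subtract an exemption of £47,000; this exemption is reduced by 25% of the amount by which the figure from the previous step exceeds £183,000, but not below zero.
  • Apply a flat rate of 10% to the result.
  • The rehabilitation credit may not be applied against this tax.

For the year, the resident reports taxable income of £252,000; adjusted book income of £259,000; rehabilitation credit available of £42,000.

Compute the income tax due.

Book-profits minimum tax:
  Base (adjusted book income): £259,000
  Exemption: £47,000 − 25% × (£259,000 − £183,000) = £47,000 − £19,000 = £28,000
  Base: £259,000 − £28,000 = £231,000
  £231,000 × 10% = £23,100

Regular tax:
  £88,000 × 12% = £10,560
  £40,000 × 23% = £9,200
  £124,000 × 37% = £45,880
  → £65,640
  Less rehabilitation credit £42,000 → £23,640

£23,640 > £23,100, so the regular tax governs.

£23,640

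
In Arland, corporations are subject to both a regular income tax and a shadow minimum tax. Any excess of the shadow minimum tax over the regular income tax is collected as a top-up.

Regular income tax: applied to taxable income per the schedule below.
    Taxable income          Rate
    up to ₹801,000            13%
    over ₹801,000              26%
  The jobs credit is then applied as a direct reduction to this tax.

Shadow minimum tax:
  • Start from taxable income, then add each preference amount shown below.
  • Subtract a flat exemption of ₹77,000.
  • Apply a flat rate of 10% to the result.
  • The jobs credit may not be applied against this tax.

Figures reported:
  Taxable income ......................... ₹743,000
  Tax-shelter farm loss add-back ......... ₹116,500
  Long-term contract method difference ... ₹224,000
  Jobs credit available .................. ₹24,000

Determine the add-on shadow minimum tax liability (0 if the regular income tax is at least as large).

Shadow minimum tax:
  Adjusted income: ₹743,000 + ₹116,500 + ₹224,000 = ₹1,083,500
  Less exemption ₹77,000 → base ₹1,006,500
  ₹1,006,500 × 10% = ₹100,650

Regular income tax:
  ₹743,000 × 13% = ₹96,590
  Less jobs credit ₹24,000 → ₹72,590

Excess of shadow minimum tax over regular income tax: ₹100,650 − ₹72,590 = ₹28,060.

₹28,060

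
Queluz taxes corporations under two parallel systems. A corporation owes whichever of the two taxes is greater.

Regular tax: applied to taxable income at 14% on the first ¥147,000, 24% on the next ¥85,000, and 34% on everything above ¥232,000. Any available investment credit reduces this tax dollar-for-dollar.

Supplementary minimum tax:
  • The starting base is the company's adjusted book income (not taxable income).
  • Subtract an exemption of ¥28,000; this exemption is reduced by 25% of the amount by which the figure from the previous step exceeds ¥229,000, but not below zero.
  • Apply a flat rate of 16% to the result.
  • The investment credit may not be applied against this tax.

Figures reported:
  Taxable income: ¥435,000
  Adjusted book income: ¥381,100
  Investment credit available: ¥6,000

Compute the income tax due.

¥104,000

Supplementary minimum tax:
  Base (adjusted book income): ¥381,100
  Exemption: 25% × (¥381,100 − ¥229,000) = ¥38,025 ≥ ¥28,000, so the exemption is fully phased out
  Base: ¥381,100 − ¥0 = ¥381,100
  ¥381,100 × 16% = ¥60,976

Regular tax:
  ¥147,000 × 14% = ¥20,580
  ¥85,000 × 24% = ¥20,400
  ¥203,000 × 34% = ¥69,020
  → ¥110,000
  Less investment credit ¥6,000 → ¥104,000

¥104,000 > ¥60,976, so the regular tax governs.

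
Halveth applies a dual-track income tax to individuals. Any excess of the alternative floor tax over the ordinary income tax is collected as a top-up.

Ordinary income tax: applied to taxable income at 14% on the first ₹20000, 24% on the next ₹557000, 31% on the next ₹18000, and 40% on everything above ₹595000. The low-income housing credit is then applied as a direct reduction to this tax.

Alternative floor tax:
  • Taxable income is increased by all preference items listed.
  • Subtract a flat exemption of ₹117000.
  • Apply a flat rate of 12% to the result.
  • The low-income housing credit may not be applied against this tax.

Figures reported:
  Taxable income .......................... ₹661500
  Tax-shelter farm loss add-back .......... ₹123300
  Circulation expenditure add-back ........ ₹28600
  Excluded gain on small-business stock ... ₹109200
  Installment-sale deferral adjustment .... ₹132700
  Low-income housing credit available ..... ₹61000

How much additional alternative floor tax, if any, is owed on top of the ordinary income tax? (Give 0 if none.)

Alternative floor tax:
  Adjusted income: ₹661500 + ₹123300 + ₹28600 + ₹109200 + ₹132700 = ₹1055300
  Less exemption ₹117000 → base ₹938300
  ₹938300 × 12% = ₹112596

Ordinary income tax:
  ₹20000 × 14% = ₹2800
  ₹557000 × 24% = ₹133680
  ₹18000 × 31% = ₹5580
  ₹66500 × 40% = ₹26600
  → ₹168660
  Less low-income housing credit ₹61000 → ₹107660

Excess of alternative floor tax over ordinary income tax: ₹112596 − ₹107660 = ₹4936.

₹4936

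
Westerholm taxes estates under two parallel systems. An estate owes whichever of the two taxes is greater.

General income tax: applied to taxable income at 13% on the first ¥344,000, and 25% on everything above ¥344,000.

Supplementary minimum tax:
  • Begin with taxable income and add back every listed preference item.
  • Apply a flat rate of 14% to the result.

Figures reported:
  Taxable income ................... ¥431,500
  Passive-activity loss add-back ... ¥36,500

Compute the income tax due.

General income tax:
  ¥344,000 × 13% = ¥44,720
  ¥87,500 × 25% = ¥21,875
  → ¥66,595

Supplementary minimum tax:
  Adjusted income: ¥431,500 + ¥36,500 = ¥468,000
  ¥468,000 × 14% = ¥65,520

¥66,595 > ¥65,520, so the general income tax governs.

¥66,595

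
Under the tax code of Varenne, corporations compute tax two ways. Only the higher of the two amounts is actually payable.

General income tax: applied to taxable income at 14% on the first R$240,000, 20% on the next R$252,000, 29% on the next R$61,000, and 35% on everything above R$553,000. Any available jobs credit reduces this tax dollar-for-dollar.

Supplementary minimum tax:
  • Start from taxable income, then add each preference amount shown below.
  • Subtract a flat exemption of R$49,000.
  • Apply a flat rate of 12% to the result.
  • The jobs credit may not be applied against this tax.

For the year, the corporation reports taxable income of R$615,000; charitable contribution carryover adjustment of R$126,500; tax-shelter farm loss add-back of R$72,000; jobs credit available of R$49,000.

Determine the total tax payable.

R$91,740

General income tax:
  R$240,000 × 14% = R$33,600
  R$252,000 × 20% = R$50,400
  R$61,000 × 29% = R$17,690
  R$62,000 × 35% = R$21,700
  → R$123,390
  Less jobs credit R$49,000 → R$74,390

Supplementary minimum tax:
  Adjusted income: R$615,000 + R$126,500 + R$72,000 = R$813,500
  Less exemption R$49,000 → base R$764,500
  R$764,500 × 12% = R$91,740

R$91,740 > R$74,390, so the supplementary minimum tax is the binding amount.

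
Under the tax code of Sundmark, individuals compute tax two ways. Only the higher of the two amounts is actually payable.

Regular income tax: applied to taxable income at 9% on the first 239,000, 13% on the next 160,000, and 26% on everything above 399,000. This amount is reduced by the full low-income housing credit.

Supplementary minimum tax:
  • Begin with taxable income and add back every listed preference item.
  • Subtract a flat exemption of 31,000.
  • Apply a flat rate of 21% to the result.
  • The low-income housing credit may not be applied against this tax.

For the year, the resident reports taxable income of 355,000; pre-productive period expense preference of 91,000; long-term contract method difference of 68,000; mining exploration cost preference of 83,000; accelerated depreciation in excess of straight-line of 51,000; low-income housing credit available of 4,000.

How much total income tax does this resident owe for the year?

129,570

Supplementary minimum tax:
  Adjusted income: 355,000 + 91,000 + 68,000 + 83,000 + 51,000 = 648,000
  Less exemption 31,000 → base 617,000
  617,000 × 21% = 129,570

Regular income tax:
  239,000 × 9% = 21,510
  116,000 × 13% = 15,080
  → 36,590
  Less low-income housing credit 4,000 → 32,590

129,570 > 32,590, so the supplementary minimum tax is the binding amount.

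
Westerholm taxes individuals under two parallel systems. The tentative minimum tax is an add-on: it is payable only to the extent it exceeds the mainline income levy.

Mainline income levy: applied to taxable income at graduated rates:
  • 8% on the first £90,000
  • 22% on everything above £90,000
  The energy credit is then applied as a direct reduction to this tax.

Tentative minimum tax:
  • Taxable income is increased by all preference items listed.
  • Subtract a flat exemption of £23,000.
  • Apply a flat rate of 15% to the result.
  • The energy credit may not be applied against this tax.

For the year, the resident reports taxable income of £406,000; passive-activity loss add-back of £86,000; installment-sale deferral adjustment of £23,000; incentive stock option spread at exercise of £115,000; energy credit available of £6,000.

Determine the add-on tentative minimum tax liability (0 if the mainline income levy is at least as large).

£20,330

Mainline income levy:
  £90,000 × 8% = £7,200
  £316,000 × 22% = £69,520
  → £76,720
  Less energy credit £6,000 → £70,720

Tentative minimum tax:
  Adjusted income: £406,000 + £86,000 + £23,000 + £115,000 = £630,000
  Less exemption £23,000 → base £607,000
  £607,000 × 15% = £91,050

Excess of tentative minimum tax over mainline income levy: £91,050 − £70,720 = £20,330.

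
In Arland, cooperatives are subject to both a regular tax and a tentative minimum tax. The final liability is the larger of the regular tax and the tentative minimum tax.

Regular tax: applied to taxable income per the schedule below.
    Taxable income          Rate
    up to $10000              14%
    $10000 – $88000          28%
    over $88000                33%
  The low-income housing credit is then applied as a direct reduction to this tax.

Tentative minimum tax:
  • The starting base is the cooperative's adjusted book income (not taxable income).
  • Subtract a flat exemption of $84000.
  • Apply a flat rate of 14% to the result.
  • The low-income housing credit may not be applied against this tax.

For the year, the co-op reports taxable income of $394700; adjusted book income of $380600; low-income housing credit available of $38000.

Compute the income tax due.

Regular tax:
  $10000 × 14% = $1400
  $78000 × 28% = $21840
  $306700 × 33% = $101211
  → $124451
  Less low-income housing credit $38000 → $86451

Tentative minimum tax:
  Base (adjusted book income): $380600
  Less exemption $84000 → base $296600
  $296600 × 14% = $41524

$86451 > $41524, so the regular tax governs.

$86451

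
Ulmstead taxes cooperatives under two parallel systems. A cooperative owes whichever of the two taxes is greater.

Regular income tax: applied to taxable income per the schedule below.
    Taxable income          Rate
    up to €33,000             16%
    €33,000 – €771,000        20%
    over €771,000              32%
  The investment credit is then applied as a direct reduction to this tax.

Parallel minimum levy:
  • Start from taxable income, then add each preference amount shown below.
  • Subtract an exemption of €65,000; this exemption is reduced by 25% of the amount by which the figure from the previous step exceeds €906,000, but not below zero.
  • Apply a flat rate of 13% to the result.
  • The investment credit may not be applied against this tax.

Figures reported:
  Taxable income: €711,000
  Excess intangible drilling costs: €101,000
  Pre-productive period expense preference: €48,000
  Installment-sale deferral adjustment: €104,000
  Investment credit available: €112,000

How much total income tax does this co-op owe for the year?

€118,755

Regular income tax:
  €33,000 × 16% = €5,280
  €678,000 × 20% = €135,600
  → €140,880
  Less investment credit €112,000 → €28,880

Parallel minimum levy:
  Adjusted income: €711,000 + €101,000 + €48,000 + €104,000 = €964,000
  Exemption: €65,000 − 25% × (€964,000 − €906,000) = €65,000 − €14,500 = €50,500
  Base: €964,000 − €50,500 = €913,500
  €913,500 × 13% = €118,755

€118,755 > €28,880, so the parallel minimum levy is the binding amount.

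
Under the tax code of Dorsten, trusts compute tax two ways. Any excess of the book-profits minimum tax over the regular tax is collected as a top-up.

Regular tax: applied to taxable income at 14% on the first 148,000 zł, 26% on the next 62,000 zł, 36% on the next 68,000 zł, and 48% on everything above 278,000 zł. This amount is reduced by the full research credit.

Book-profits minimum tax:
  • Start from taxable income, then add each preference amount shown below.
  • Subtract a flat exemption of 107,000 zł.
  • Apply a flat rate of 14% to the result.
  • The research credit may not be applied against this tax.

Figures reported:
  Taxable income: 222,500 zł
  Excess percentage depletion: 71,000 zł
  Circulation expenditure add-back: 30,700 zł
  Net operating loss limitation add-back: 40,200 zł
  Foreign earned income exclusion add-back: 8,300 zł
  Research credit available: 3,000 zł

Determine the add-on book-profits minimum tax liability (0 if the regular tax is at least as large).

0 zł

Regular tax:
  148,000 zł × 14% = 20,720 zł
  62,000 zł × 26% = 16,120 zł
  12,500 zł × 36% = 4,500 zł
  → 41,340 zł
  Less research credit 3,000 zł → 38,340 zł

Book-profits minimum tax:
  Adjusted income: 222,500 zł + 71,000 zł + 30,700 zł + 40,200 zł + 8,300 zł = 372,700 zł
  Less exemption 107,000 zł → base 265,700 zł
  265,700 zł × 14% = 37,198 zł

37,198 zł ≤ 38,340 zł, so no add-on is due.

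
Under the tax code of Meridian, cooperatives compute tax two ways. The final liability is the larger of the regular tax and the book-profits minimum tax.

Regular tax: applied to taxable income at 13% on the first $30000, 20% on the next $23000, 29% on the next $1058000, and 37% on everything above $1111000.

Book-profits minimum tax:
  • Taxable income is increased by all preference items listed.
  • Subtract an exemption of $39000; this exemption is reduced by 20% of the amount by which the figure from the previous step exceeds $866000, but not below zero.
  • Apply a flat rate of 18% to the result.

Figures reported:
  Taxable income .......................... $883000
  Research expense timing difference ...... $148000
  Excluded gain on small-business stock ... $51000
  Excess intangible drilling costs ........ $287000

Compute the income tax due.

$249200

Regular tax:
  $30000 × 13% = $3900
  $23000 × 20% = $4600
  $830000 × 29% = $240700
  → $249200

Book-profits minimum tax:
  Adjusted income: $883000 + $148000 + $51000 + $287000 = $1369000
  Exemption: 20% × ($1369000 − $866000) = $100600 ≥ $39000, so the exemption is fully phased out
  Base: $1369000 − $0 = $1369000
  $1369000 × 18% = $246420

$249200 > $246420, so the regular tax governs.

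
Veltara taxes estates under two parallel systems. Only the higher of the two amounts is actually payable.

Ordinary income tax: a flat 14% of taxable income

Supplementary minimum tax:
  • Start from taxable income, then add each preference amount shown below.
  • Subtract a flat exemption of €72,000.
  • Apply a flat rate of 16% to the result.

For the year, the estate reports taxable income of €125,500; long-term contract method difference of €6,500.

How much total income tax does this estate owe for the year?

€17,570

Supplementary minimum tax:
  Adjusted income: €125,500 + €6,500 = €132,000
  Less exemption €72,000 → base €60,000
  €60,000 × 16% = €9,600

Ordinary income tax:
  €125,500 × 14% = €17,570

€17,570 > €9,600, so the ordinary income tax governs.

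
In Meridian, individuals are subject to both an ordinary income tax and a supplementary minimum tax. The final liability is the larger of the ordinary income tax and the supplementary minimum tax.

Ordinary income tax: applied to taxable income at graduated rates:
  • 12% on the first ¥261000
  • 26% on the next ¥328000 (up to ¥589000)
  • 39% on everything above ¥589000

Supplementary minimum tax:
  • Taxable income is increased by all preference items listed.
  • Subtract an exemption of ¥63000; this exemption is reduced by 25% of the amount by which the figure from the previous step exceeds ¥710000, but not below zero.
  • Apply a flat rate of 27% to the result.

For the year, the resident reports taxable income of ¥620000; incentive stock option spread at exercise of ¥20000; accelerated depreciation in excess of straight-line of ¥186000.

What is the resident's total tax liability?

¥213840

Ordinary income tax:
  ¥261000 × 12% = ¥31320
  ¥328000 × 26% = ¥85280
  ¥31000 × 39% = ¥12090
  → ¥128690

Supplementary minimum tax:
  Adjusted income: ¥620000 + ¥20000 + ¥186000 = ¥826000
  Exemption: ¥63000 − 25% × (¥826000 − ¥710000) = ¥63000 − ¥29000 = ¥34000
  Base: ¥826000 − ¥34000 = ¥792000
  ¥792000 × 27% = ¥213840

¥213840 > ¥128690, so the supplementary minimum tax is the binding amount.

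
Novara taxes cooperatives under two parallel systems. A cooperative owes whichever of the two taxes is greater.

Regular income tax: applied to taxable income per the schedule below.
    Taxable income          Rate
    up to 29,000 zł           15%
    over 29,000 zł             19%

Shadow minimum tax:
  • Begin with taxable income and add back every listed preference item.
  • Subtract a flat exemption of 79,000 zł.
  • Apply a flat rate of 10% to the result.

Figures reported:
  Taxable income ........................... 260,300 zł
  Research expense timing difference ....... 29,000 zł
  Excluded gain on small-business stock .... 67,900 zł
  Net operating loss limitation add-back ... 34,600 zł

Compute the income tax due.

48,297 zł

Shadow minimum tax:
  Adjusted income: 260,300 zł + 29,000 zł + 67,900 zł + 34,600 zł = 391,800 zł
  Less exemption 79,000 zł → base 312,800 zł
  312,800 zł × 10% = 31,280 zł

Regular income tax:
  29,000 zł × 15% = 4,350 zł
  231,300 zł × 19% = 43,947 zł
  → 48,297 zł

48,297 zł > 31,280 zł, so the regular income tax governs.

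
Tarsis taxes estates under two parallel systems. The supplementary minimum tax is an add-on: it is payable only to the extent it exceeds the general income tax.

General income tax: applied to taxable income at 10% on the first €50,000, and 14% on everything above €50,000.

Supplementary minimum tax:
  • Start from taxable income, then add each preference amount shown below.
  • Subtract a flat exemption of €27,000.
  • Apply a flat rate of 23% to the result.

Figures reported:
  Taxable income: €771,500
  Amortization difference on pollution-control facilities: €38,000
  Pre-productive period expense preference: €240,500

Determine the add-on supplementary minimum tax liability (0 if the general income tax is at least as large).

General income tax:
  €50,000 × 10% = €5,000
  €721,500 × 14% = €101,010
  → €106,010

Supplementary minimum tax:
  Adjusted income: €771,500 + €38,000 + €240,500 = €1,050,000
  Less exemption €27,000 → base €1,023,000
  €1,023,000 × 23% = €235,290

Excess of supplementary minimum tax over general income tax: €235,290 − €106,010 = €129,280.

€129,280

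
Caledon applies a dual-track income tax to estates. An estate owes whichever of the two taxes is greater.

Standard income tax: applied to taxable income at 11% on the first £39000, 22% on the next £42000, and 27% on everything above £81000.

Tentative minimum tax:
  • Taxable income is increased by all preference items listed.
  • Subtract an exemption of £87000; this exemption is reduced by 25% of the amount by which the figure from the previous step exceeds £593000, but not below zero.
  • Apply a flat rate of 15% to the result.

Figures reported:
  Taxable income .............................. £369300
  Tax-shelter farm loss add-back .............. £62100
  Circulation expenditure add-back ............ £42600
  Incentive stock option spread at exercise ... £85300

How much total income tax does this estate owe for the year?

Tentative minimum tax:
  Adjusted income: £369300 + £62100 + £42600 + £85300 = £559300
  Exemption: £559300 ≤ £593000, so full £87000 applies
  Base: £559300 − £87000 = £472300
  £472300 × 15% = £70845

Standard income tax:
  £39000 × 11% = £4290
  £42000 × 22% = £9240
  £288300 × 27% = £77841
  → £91371

£91371 > £70845, so the standard income tax governs.

£91371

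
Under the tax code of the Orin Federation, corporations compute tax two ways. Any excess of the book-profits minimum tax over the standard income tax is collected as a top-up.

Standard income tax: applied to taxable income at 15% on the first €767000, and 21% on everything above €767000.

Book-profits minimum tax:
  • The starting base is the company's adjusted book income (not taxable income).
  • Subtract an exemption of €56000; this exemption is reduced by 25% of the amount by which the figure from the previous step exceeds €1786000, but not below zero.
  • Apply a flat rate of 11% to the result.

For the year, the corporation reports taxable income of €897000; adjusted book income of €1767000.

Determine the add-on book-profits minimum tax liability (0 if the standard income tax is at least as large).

€45860

Book-profits minimum tax:
  Base (adjusted book income): €1767000
  Exemption: €1767000 ≤ €1786000, so full €56000 applies
  Base: €1767000 − €56000 = €1711000
  €1711000 × 11% = €188210

Standard income tax:
  €767000 × 15% = €115050
  €130000 × 21% = €27300
  → €142350

Excess of book-profits minimum tax over standard income tax: €188210 − €142350 = €45860.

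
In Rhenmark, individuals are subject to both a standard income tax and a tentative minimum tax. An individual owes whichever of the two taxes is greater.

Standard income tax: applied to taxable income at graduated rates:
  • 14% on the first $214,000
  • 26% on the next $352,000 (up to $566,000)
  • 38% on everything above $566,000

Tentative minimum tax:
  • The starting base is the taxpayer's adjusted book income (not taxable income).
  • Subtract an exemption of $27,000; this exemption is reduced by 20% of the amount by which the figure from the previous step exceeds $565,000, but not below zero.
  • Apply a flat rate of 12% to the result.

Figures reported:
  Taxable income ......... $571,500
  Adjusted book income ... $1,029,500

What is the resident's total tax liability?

$123,570

Standard income tax:
  $214,000 × 14% = $29,960
  $352,000 × 26% = $91,520
  $5,500 × 38% = $2,090
  → $123,570

Tentative minimum tax:
  Base (adjusted book income): $1,029,500
  Exemption: 20% × ($1,029,500 − $565,000) = $92,900 ≥ $27,000, so the exemption is fully phased out
  Base: $1,029,500 − $0 = $1,029,500
  $1,029,500 × 12% = $123,540

$123,570 > $123,540, so the standard income tax governs.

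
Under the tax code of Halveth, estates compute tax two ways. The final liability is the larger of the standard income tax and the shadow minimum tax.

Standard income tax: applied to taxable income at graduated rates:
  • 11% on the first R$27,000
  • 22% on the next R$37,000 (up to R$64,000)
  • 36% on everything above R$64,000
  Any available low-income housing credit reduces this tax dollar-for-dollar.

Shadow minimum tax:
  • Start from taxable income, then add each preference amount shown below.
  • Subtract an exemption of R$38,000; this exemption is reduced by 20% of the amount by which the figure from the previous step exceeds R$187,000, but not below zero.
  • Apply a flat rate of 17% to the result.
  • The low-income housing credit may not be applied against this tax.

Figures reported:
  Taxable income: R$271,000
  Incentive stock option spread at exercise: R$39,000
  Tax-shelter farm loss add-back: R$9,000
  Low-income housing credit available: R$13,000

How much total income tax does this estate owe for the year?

R$72,630

Standard income tax:
  R$27,000 × 11% = R$2,970
  R$37,000 × 22% = R$8,140
  R$207,000 × 36% = R$74,520
  → R$85,630
  Less low-income housing credit R$13,000 → R$72,630

Shadow minimum tax:
  Adjusted income: R$271,000 + R$39,000 + R$9,000 = R$319,000
  Exemption: R$38,000 − 20% × (R$319,000 − R$187,000) = R$38,000 − R$26,400 = R$11,600
  Base: R$319,000 − R$11,600 = R$307,400
  R$307,400 × 17% = R$52,258

R$72,630 > R$52,258, so the standard income tax governs.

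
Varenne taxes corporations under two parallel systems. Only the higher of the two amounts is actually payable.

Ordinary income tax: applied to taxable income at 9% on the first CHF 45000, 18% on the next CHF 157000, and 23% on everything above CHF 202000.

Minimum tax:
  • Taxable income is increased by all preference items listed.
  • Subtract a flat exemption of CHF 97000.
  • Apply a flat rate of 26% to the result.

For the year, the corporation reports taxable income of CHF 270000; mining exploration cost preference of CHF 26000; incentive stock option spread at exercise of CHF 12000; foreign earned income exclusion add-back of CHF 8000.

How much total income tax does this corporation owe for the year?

Minimum tax:
  Adjusted income: CHF 270000 + CHF 26000 + CHF 12000 + CHF 8000 = CHF 316000
  Less exemption CHF 97000 → base CHF 219000
  CHF 219000 × 26% = CHF 56940

Ordinary income tax:
  CHF 45000 × 9% = CHF 4050
  CHF 157000 × 18% = CHF 28260
  CHF 68000 × 23% = CHF 15640
  → CHF 47950

CHF 56940 > CHF 47950, so the minimum tax is the binding amount.

CHF 56940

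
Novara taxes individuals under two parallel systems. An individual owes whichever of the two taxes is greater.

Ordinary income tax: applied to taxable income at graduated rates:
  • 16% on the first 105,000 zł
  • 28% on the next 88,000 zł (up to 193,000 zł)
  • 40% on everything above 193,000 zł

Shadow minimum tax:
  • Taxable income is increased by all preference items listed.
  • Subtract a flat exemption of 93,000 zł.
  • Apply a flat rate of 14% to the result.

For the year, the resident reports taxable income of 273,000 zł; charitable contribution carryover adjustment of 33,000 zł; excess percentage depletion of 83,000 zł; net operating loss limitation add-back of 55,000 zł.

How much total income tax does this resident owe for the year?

73,440 zł

Shadow minimum tax:
  Adjusted income: 273,000 zł + 33,000 zł + 83,000 zł + 55,000 zł = 444,000 zł
  Less exemption 93,000 zł → base 351,000 zł
  351,000 zł × 14% = 49,140 zł

Ordinary income tax:
  105,000 zł × 16% = 16,800 zł
  88,000 zł × 28% = 24,640 zł
  80,000 zł × 40% = 32,000 zł
  → 73,440 zł

73,440 zł > 49,140 zł, so the ordinary income tax governs.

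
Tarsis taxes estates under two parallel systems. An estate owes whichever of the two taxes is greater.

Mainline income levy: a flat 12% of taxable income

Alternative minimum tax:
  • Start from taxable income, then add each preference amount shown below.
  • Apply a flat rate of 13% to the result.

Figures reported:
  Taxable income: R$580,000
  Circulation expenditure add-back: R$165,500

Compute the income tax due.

Alternative minimum tax:
  Adjusted income: R$580,000 + R$165,500 = R$745,500
  R$745,500 × 13% = R$96,915

Mainline income levy:
  R$580,000 × 12% = R$69,600

R$96,915 > R$69,600, so the alternative minimum tax is the binding amount.

R$96,915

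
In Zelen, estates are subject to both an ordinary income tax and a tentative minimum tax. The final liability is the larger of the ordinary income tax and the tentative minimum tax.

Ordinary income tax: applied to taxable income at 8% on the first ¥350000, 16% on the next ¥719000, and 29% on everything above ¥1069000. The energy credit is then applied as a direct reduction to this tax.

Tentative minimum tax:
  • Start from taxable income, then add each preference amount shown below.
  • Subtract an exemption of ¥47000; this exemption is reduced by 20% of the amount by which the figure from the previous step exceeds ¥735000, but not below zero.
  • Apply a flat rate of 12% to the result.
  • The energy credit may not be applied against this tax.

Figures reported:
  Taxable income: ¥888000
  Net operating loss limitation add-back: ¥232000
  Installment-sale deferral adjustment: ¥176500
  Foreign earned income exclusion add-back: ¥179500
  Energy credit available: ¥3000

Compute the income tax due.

Ordinary income tax:
  ¥350000 × 8% = ¥28000
  ¥538000 × 16% = ¥86080
  → ¥114080
  Less energy credit ¥3000 → ¥111080

Tentative minimum tax:
  Adjusted income: ¥888000 + ¥232000 + ¥176500 + ¥179500 = ¥1476000
  Exemption: 20% × (¥1476000 − ¥735000) = ¥148200 ≥ ¥47000, so the exemption is fully phased out
  Base: ¥1476000 − ¥0 = ¥1476000
  ¥1476000 × 12% = ¥177120

¥177120 > ¥111080, so the tentative minimum tax is the binding amount.

¥177120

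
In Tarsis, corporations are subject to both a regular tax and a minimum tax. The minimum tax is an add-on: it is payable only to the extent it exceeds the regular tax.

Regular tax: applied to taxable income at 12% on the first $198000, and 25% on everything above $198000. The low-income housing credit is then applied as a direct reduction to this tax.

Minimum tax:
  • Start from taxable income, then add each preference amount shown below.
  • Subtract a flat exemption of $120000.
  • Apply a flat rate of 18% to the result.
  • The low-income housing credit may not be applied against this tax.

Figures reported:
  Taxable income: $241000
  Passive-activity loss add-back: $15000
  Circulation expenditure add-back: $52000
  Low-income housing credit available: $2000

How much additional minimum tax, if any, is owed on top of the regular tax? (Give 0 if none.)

Regular tax:
  $198000 × 12% = $23760
  $43000 × 25% = $10750
  → $34510
  Less low-income housing credit $2000 → $32510

Minimum tax:
  Adjusted income: $241000 + $15000 + $52000 = $308000
  Less exemption $120000 → base $188000
  $188000 × 18% = $33840

Excess of minimum tax over regular tax: $33840 − $32510 = $1330.

$1330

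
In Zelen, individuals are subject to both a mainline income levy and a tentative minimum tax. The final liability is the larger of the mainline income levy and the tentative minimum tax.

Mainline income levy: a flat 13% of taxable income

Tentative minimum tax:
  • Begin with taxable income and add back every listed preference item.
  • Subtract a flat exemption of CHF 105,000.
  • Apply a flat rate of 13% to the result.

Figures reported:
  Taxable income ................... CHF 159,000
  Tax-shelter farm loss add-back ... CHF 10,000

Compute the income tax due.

CHF 20,670

Tentative minimum tax:
  Adjusted income: CHF 159,000 + CHF 10,000 = CHF 169,000
  Less exemption CHF 105,000 → base CHF 64,000
  CHF 64,000 × 13% = CHF 8,320

Mainline income levy:
  CHF 159,000 × 13% = CHF 20,670

CHF 20,670 > CHF 8,320, so the mainline income levy governs.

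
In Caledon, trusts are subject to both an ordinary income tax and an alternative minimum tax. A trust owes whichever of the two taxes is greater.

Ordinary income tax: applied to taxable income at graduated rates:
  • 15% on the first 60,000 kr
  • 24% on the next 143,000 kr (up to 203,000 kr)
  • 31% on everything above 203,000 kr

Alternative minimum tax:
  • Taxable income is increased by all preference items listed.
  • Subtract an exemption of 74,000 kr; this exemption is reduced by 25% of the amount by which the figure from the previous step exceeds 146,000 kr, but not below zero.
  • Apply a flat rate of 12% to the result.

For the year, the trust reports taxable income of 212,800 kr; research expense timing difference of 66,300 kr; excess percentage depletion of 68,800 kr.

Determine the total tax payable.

Ordinary income tax:
  60,000 kr × 15% = 9,000 kr
  143,000 kr × 24% = 34,320 kr
  9,800 kr × 31% = 3,038 kr
  → 46,358 kr

Alternative minimum tax:
  Adjusted income: 212,800 kr + 66,300 kr + 68,800 kr = 347,900 kr
  Exemption: 74,000 kr − 25% × (347,900 kr − 146,000 kr) = 74,000 kr − 50,475 kr = 23,525 kr
  Base: 347,900 kr − 23,525 kr = 324,375 kr
  324,375 kr × 12% = 38,925 kr

46,358 kr > 38,925 kr, so the ordinary income tax governs.

46,358 kr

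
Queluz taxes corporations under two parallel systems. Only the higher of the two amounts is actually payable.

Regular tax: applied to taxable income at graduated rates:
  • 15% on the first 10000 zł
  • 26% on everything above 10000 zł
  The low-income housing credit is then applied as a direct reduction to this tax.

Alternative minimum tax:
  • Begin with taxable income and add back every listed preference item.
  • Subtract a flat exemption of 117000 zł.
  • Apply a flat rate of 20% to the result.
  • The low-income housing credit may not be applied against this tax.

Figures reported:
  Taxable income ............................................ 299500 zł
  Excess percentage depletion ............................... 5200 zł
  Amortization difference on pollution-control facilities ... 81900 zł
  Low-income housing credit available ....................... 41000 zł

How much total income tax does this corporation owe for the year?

53920 zł

Regular tax:
  10000 zł × 15% = 1500 zł
  289500 zł × 26% = 75270 zł
  → 76770 zł
  Less low-income housing credit 41000 zł → 35770 zł

Alternative minimum tax:
  Adjusted income: 299500 zł + 5200 zł + 81900 zł = 386600 zł
  Less exemption 117000 zł → base 269600 zł
  269600 zł × 20% = 53920 zł

53920 zł > 35770 zł, so the alternative minimum tax is the binding amount.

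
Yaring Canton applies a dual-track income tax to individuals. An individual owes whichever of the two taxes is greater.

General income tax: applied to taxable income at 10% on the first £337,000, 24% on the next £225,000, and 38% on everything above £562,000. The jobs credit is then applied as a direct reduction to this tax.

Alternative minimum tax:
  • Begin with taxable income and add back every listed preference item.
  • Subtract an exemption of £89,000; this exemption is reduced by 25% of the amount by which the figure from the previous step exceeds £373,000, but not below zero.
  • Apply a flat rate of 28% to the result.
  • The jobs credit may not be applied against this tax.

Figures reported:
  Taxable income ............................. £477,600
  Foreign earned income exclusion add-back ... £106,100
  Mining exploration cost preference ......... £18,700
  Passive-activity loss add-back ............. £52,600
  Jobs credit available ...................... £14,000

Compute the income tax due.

£178,220

Alternative minimum tax:
  Adjusted income: £477,600 + £106,100 + £18,700 + £52,600 = £655,000
  Exemption: £89,000 − 25% × (£655,000 − £373,000) = £89,000 − £70,500 = £18,500
  Base: £655,000 − £18,500 = £636,500
  £636,500 × 28% = £178,220

General income tax:
  £337,000 × 10% = £33,700
  £140,600 × 24% = £33,744
  → £67,444
  Less jobs credit £14,000 → £53,444

£178,220 > £53,444, so the alternative minimum tax is the binding amount.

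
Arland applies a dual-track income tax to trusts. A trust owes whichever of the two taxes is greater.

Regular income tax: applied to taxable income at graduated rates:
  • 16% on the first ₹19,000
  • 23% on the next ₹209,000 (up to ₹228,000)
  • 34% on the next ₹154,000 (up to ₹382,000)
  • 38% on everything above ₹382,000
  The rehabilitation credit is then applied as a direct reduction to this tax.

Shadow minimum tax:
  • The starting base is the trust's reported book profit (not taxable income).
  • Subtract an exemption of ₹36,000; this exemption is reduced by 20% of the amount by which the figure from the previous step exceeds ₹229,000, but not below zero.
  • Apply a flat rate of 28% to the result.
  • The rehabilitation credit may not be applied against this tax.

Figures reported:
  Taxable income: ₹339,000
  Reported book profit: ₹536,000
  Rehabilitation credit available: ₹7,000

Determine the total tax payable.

Shadow minimum tax:
  Base (reported book profit): ₹536,000
  Exemption: 20% × (₹536,000 − ₹229,000) = ₹61,400 ≥ ₹36,000, so the exemption is fully phased out
  Base: ₹536,000 − ₹0 = ₹536,000
  ₹536,000 × 28% = ₹150,080

Regular income tax:
  ₹19,000 × 16% = ₹3,040
  ₹209,000 × 23% = ₹48,070
  ₹111,000 × 34% = ₹37,740
  → ₹88,850
  Less rehabilitation credit ₹7,000 → ₹81,850

₹150,080 > ₹81,850, so the shadow minimum tax is the binding amount.

₹150,080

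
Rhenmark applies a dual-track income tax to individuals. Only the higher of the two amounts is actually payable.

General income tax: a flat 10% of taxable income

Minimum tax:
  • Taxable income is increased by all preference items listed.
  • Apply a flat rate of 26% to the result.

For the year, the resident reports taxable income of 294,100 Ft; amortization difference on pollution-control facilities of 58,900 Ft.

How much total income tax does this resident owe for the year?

General income tax:
  294,100 Ft × 10% = 29,410 Ft

Minimum tax:
  Adjusted income: 294,100 Ft + 58,900 Ft = 353,000 Ft
  353,000 Ft × 26% = 91,780 Ft

91,780 Ft > 29,410 Ft, so the minimum tax is the binding amount.

91,780 Ft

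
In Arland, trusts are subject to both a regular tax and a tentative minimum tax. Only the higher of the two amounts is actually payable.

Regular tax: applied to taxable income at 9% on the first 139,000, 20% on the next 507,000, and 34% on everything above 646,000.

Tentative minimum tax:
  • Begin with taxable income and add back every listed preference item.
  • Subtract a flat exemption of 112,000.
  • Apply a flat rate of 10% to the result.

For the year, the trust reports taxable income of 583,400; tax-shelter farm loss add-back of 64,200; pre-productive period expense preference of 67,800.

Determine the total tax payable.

Tentative minimum tax:
  Adjusted income: 583,400 + 64,200 + 67,800 = 715,400
  Less exemption 112,000 → base 603,400
  603,400 × 10% = 60,340

Regular tax:
  139,000 × 9% = 12,510
  444,400 × 20% = 88,880
  → 101,390

101,390 > 60,340, so the regular tax governs.

101,390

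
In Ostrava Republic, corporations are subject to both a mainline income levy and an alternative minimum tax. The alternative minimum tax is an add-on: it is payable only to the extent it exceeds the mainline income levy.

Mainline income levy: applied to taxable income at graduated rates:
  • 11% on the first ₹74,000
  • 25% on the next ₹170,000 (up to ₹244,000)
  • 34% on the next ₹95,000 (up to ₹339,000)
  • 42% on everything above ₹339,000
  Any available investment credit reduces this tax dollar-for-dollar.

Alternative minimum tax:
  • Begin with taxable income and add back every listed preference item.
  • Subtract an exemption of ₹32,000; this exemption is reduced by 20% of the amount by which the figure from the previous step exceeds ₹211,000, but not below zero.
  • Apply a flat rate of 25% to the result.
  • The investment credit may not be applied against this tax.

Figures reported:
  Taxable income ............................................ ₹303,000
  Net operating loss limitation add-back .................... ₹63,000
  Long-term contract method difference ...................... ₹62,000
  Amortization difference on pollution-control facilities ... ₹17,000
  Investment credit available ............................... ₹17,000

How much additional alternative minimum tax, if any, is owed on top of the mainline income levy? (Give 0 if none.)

₹57,550

Alternative minimum tax:
  Adjusted income: ₹303,000 + ₹63,000 + ₹62,000 + ₹17,000 = ₹445,000
  Exemption: 20% × (₹445,000 − ₹211,000) = ₹46,800 ≥ ₹32,000, so the exemption is fully phased out
  Base: ₹445,000 − ₹0 = ₹445,000
  ₹445,000 × 25% = ₹111,250

Mainline income levy:
  ₹74,000 × 11% = ₹8,140
  ₹170,000 × 25% = ₹42,500
  ₹59,000 × 34% = ₹20,060
  → ₹70,700
  Less investment credit ₹17,000 → ₹53,700

Excess of alternative minimum tax over mainline income levy: ₹111,250 − ₹53,700 = ₹57,550.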